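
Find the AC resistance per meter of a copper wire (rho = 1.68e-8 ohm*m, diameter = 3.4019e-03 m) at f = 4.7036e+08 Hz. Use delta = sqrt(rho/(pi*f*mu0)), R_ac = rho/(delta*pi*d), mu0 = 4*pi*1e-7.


delta = sqrt(1.68e-8 / (pi * 4.7036e+08 * 4*pi*1e-7)) = 3.007874e-06 m
R_ac = 1.68e-8 / (3.007874e-06 * pi * 3.4019e-03) = 0.5226 ohm/m

0.5226 ohm/m


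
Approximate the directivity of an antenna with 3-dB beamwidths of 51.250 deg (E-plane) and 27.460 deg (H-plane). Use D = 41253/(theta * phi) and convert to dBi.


D_linear = 41253 / (51.250 * 27.460) = 29.31306
D_dBi = 10 * log10(29.31306) = 14.67 dBi

14.67 dBi


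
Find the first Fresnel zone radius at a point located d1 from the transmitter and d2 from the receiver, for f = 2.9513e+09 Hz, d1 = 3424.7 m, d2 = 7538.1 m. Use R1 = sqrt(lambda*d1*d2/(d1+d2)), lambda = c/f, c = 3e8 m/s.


lambda = c / f = 3.0000e+08 / 2.9513e+09 = 0.1016501 m
R1 = sqrt(0.1016501 * 3424.7 * 7538.1 / (3424.7 + 7538.1)) = 15.47 m

15.47 m


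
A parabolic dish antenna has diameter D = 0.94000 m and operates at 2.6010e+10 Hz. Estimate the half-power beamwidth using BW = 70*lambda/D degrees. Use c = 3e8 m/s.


lambda = c / f = 3.0000e+08 / 2.6010e+10 = 0.01153403 m
BW = 70 * 0.01153403 / 0.94000 = 0.8589 deg

0.8589 deg


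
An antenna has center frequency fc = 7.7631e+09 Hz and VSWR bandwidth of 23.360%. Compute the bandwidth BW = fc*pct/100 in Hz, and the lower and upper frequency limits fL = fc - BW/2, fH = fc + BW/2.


BW = 7.7631e+09 * 23.360/100 = 1.813460e+09 Hz
fL = 7.7631e+09 - 1.813460e+09/2 = 6.856e+09 Hz
fH = 7.7631e+09 + 1.813460e+09/2 = 8.670e+09 Hz

BW=1.813e+09 Hz, fL=6.856e+09 Hz, fH=8.670e+09 Hz


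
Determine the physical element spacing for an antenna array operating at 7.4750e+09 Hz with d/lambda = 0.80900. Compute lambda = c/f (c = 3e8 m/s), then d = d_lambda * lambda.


lambda = c / f = 3.0000e+08 / 7.4750e+09 = 0.04013378 m
d = 0.80900 * 0.04013378 = 0.03247 m

0.03247 m


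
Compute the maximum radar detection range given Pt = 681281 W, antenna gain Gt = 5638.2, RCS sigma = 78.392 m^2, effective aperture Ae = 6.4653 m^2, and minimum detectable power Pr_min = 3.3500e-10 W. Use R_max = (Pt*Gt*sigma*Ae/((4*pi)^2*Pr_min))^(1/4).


R^4 = 681281*5638.2*78.392*6.4653 / ((4*pi)^2 * 3.3500e-10) = 3.680126e+19
R_max = 3.680126e+19^0.25 = 77887 m

77887 m


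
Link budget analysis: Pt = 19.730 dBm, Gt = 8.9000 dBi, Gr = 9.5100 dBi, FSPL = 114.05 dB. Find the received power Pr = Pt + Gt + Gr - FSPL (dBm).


Pr = 19.730 + 8.9000 + 9.5100 - 114.05 = -75.91 dBm

-75.91 dBm


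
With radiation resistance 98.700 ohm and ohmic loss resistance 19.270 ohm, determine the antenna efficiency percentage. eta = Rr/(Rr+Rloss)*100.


eta = 98.700 / (98.700 + 19.270) * 100 = 83.67%

83.67%


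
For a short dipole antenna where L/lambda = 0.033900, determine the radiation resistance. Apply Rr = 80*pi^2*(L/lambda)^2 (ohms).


Rr = 80 * pi^2 * (0.033900)^2 = 80 * 9.869604 * 1.149210e-03 = 0.9074 ohm

0.9074 ohm


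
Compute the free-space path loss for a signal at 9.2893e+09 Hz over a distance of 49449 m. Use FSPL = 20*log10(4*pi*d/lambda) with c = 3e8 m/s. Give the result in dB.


lambda = c / f = 3.0000e+08 / 9.2893e+09 = 0.03229522 m
FSPL = 20 * log10(4*pi*49449/0.03229522) = 145.7 dB

145.7 dB


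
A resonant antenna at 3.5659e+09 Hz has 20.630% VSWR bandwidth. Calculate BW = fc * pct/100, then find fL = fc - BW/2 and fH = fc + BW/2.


BW = 3.5659e+09 * 20.630/100 = 7.356452e+08 Hz
fL = 3.5659e+09 - 7.356452e+08/2 = 3.198e+09 Hz
fH = 3.5659e+09 + 7.356452e+08/2 = 3.934e+09 Hz

BW=7.356e+08 Hz, fL=3.198e+09 Hz, fH=3.934e+09 Hz


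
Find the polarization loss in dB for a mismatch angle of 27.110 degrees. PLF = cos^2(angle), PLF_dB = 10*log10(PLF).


PLF_linear = cos^2(27.110 deg) = 0.7923373
PLF_dB = 10 * log10(0.7923373) = -1.011 dB

-1.011 dB


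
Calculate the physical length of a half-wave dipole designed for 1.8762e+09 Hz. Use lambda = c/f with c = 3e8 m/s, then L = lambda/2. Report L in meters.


lambda = c / f = 3.0000e+08 / 1.8762e+09 = 0.1598977 m
L = lambda / 2 = 0.1598977 / 2 = 0.07995 m

0.07995 m


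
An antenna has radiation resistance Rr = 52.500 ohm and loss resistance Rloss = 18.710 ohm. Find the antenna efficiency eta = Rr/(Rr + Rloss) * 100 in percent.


eta = 52.500 / (52.500 + 18.710) * 100 = 73.73%

73.73%


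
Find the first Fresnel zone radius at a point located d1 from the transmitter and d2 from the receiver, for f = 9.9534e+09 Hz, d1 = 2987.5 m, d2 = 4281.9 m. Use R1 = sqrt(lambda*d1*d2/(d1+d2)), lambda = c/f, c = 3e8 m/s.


lambda = c / f = 3.0000e+08 / 9.9534e+09 = 0.03014045 m
R1 = sqrt(0.03014045 * 2987.5 * 4281.9 / (2987.5 + 4281.9)) = 7.283 m

7.283 m


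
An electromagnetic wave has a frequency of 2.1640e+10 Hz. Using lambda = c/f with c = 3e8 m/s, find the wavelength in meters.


lambda = c / f = 3.0000e+08 / 2.1640e+10 = 0.01386 m

0.01386 m


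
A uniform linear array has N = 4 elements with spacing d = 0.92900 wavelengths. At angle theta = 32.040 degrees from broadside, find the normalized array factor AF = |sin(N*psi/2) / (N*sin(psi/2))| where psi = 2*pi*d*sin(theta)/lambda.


psi = 2*pi*0.92900*sin(32.040 deg) = 3.096636 rad
AF = |sin(4*3.096636/2) / (4*sin(3.096636/2))| = 0.02245

0.02245


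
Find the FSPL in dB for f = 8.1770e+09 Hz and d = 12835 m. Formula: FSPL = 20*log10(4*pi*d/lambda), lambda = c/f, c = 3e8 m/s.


lambda = c / f = 3.0000e+08 / 8.1770e+09 = 0.03668827 m
FSPL = 20 * log10(4*pi*12835/0.03668827) = 132.9 dB

132.9 dB


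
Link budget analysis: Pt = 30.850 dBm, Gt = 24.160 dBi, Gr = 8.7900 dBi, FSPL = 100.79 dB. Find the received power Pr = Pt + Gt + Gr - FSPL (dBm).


Pr = 30.850 + 24.160 + 8.7900 - 100.79 = -36.99 dBm

-36.99 dBm


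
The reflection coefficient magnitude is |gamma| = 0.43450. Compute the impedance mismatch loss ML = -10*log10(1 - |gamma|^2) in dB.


ML = -10 * log10(1 - 0.43450^2) = -10 * log10(0.81120975) = 0.9087 dB

0.9087 dB


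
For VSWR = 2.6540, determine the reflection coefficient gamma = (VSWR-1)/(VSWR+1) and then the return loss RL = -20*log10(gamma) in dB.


gamma = (2.6540 - 1) / (2.6540 + 1) = 0.4526546
RL = -20 * log10(0.4526546) = 6.885 dB

6.885 dB


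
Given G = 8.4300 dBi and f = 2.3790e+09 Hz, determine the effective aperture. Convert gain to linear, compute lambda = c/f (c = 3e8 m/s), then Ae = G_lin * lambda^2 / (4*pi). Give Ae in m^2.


lambda = c / f = 3.0000e+08 / 2.3790e+09 = 0.1261034 m
G_linear = 10^(8.4300/10) = 6.966265
Ae = G_linear * lambda^2 / (4*pi) = 6.966265 * 0.1261034^2 / (4*pi) = 8.815e-03 m^2

8.815e-03 m^2


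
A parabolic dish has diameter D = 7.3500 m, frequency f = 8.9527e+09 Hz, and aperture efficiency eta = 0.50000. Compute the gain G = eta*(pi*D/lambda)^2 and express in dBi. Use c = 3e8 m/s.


lambda = c / f = 3.0000e+08 / 8.9527e+09 = 0.03350944 m
G_linear = 0.50000 * (pi * 7.3500 / 0.03350944)^2 = 237416.1
G_dBi = 10 * log10(237416.1) = 53.76 dBi

53.76 dBi


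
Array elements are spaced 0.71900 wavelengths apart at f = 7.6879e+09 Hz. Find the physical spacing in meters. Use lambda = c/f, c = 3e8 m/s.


lambda = c / f = 3.0000e+08 / 7.6879e+09 = 0.03902236 m
d = 0.71900 * 0.03902236 = 0.02806 m

0.02806 m


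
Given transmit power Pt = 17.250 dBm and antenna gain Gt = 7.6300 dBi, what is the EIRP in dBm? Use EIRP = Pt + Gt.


EIRP = Pt + Gt = 17.250 + 7.6300 = 24.88 dBm

24.88 dBm


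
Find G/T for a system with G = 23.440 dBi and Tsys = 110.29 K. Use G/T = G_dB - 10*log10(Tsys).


G/T = 23.440 - 10*log10(110.29) = 23.440 - 20.42536 = 3.015 dB/K

3.015 dB/K


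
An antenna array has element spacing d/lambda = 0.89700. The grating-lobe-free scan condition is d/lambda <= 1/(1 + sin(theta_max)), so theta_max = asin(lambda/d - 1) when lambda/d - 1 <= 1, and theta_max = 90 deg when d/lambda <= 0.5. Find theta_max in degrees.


lambda/d - 1 = 1/0.89700 - 1 = 0.1148272
theta_max = asin(0.1148272) = 6.594 deg

6.594 deg


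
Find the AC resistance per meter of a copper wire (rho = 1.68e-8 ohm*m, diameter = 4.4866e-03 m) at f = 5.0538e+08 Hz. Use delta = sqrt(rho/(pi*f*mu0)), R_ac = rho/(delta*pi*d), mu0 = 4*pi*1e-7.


delta = sqrt(1.68e-8 / (pi * 5.0538e+08 * 4*pi*1e-7)) = 2.901788e-06 m
R_ac = 1.68e-8 / (2.901788e-06 * pi * 4.4866e-03) = 0.4107 ohm/m

0.4107 ohm/m


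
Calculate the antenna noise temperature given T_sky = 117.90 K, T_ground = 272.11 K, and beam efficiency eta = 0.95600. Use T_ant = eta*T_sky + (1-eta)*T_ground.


T_ant = 0.95600 * 117.90 + (1 - 0.95600) * 272.11 = 124.7 K

124.7 K


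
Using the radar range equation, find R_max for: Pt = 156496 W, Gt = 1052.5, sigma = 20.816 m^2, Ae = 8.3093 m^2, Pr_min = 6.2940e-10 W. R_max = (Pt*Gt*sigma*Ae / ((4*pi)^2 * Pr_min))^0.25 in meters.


R^4 = 156496*1052.5*20.816*8.3093 / ((4*pi)^2 * 6.2940e-10) = 2.866425e+17
R_max = 2.866425e+17^0.25 = 23138 m

23138 m


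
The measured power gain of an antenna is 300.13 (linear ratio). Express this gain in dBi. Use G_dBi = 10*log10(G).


G_dBi = 10 * log10(300.13) = 24.77 dBi

24.77 dBi


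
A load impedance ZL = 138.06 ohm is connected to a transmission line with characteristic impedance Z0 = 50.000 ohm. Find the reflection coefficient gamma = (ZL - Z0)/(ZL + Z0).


gamma = (138.06 - 50.000) / (138.06 + 50.000) = 0.4683

0.4683


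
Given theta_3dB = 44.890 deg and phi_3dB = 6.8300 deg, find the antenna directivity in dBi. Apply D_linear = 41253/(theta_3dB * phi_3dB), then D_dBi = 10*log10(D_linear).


D_linear = 41253 / (44.890 * 6.8300) = 134.5505
D_dBi = 10 * log10(134.5505) = 21.29 dBi

21.29 dBi


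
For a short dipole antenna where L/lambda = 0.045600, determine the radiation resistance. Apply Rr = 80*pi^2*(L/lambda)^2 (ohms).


Rr = 80 * pi^2 * (0.045600)^2 = 80 * 9.869604 * 2.079360e-03 = 1.642 ohm

1.642 ohm


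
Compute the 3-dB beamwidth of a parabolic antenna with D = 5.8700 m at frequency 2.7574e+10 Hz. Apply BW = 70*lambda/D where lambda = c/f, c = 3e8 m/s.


lambda = c / f = 3.0000e+08 / 2.7574e+10 = 0.01087981 m
BW = 70 * 0.01087981 / 5.8700 = 0.1297 deg

0.1297 deg


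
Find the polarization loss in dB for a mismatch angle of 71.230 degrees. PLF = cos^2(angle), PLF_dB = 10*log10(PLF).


PLF_linear = cos^2(71.230 deg) = 0.1035359
PLF_dB = 10 * log10(0.1035359) = -9.849 dB

-9.849 dB


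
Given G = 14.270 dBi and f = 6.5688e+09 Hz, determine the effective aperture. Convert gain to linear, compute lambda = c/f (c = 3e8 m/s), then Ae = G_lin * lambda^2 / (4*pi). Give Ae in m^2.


lambda = c / f = 3.0000e+08 / 6.5688e+09 = 0.04567044 m
G_linear = 10^(14.270/10) = 26.73006
Ae = G_linear * lambda^2 / (4*pi) = 26.73006 * 0.04567044^2 / (4*pi) = 4.437e-03 m^2

4.437e-03 m^2


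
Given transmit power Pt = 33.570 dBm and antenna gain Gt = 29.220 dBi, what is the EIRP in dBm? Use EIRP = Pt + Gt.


EIRP = Pt + Gt = 33.570 + 29.220 = 62.79 dBm

62.79 dBm


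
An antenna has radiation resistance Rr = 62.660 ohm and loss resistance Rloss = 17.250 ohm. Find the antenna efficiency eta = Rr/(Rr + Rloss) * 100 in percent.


eta = 62.660 / (62.660 + 17.250) * 100 = 78.41%

78.41%


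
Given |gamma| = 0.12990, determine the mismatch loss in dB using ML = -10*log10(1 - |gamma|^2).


ML = -10 * log10(1 - 0.12990^2) = -10 * log10(0.98312599) = 0.07391 dB

0.07391 dB


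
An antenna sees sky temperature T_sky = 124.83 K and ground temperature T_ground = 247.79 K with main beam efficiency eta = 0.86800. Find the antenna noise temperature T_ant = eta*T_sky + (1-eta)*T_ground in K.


T_ant = 0.86800 * 124.83 + (1 - 0.86800) * 247.79 = 141.1 K

141.1 K


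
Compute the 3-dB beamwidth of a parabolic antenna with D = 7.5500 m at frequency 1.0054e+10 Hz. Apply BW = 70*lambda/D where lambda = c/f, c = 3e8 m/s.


lambda = c / f = 3.0000e+08 / 1.0054e+10 = 0.02983887 m
BW = 70 * 0.02983887 / 7.5500 = 0.2767 deg

0.2767 deg


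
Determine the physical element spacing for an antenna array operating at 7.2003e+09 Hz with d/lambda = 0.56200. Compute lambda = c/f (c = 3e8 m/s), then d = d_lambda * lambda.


lambda = c / f = 3.0000e+08 / 7.2003e+09 = 0.04166493 m
d = 0.56200 * 0.04166493 = 0.02342 m

0.02342 m


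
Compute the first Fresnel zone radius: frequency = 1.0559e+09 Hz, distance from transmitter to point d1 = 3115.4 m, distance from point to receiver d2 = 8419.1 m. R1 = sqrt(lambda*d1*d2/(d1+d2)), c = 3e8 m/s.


lambda = c / f = 3.0000e+08 / 1.0559e+09 = 0.2841178 m
R1 = sqrt(0.2841178 * 3115.4 * 8419.1 / (3115.4 + 8419.1)) = 25.42 m

25.42 m


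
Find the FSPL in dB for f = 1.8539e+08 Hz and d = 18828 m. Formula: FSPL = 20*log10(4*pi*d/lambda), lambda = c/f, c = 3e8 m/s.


lambda = c / f = 3.0000e+08 / 1.8539e+08 = 1.618210 m
FSPL = 20 * log10(4*pi*18828/1.618210) = 103.3 dB

103.3 dB


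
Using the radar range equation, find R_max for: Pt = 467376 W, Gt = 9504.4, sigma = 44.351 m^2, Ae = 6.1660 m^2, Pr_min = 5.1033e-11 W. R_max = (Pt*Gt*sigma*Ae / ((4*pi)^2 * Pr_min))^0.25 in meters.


R^4 = 467376*9504.4*44.351*6.1660 / ((4*pi)^2 * 5.1033e-11) = 1.507396e+20
R_max = 1.507396e+20^0.25 = 110804 m

110804 m


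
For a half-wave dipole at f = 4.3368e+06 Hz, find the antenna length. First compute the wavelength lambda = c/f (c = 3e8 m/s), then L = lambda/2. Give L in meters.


lambda = c / f = 3.0000e+08 / 4.3368e+06 = 69.17543 m
L = lambda / 2 = 69.17543 / 2 = 34.59 m

34.59 m


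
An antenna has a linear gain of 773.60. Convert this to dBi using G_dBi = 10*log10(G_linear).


G_dBi = 10 * log10(773.60) = 28.89 dBi

28.89 dBi


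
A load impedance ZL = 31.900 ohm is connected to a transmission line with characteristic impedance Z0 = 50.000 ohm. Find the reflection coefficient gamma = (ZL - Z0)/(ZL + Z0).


gamma = (31.900 - 50.000) / (31.900 + 50.000) = -0.2210

-0.2210


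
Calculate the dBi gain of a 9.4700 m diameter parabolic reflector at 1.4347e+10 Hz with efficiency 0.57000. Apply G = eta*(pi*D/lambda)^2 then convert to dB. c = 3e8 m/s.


lambda = c / f = 3.0000e+08 / 1.4347e+10 = 0.02091029 m
G_linear = 0.57000 * (pi * 9.4700 / 0.02091029)^2 = 1.153864e+06
G_dBi = 10 * log10(1.153864e+06) = 60.62 dBi

60.62 dBi


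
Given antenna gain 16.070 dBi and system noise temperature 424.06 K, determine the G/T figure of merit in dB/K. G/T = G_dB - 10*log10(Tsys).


G/T = 16.070 - 10*log10(424.06) = 16.070 - 26.27427 = -10.20 dB/K

-10.20 dB/K


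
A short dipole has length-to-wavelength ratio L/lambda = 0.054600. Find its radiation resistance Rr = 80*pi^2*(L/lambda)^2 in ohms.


Rr = 80 * pi^2 * (0.054600)^2 = 80 * 9.869604 * 2.981160e-03 = 2.354 ohm

2.354 ohm


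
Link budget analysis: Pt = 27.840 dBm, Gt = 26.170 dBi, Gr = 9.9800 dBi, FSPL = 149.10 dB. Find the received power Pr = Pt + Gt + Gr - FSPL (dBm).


Pr = 27.840 + 26.170 + 9.9800 - 149.10 = -85.11 dBm

-85.11 dBm


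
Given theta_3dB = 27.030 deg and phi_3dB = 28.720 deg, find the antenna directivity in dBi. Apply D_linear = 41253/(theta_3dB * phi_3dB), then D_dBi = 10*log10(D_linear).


D_linear = 41253 / (27.030 * 28.720) = 53.14043
D_dBi = 10 * log10(53.14043) = 17.25 dBi

17.25 dBi


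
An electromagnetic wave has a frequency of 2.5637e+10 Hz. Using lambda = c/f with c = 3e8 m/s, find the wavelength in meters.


lambda = c / f = 3.0000e+08 / 2.5637e+10 = 0.01170 m

0.01170 m


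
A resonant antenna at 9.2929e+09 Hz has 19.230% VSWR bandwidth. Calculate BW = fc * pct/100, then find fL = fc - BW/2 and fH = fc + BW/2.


BW = 9.2929e+09 * 19.230/100 = 1.787025e+09 Hz
fL = 9.2929e+09 - 1.787025e+09/2 = 8.399e+09 Hz
fH = 9.2929e+09 + 1.787025e+09/2 = 1.019e+10 Hz

BW=1.787e+09 Hz, fL=8.399e+09 Hz, fH=1.019e+10 Hz


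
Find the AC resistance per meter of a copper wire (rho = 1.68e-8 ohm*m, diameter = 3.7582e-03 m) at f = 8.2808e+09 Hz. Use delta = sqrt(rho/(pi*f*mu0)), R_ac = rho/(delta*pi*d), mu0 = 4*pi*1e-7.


delta = sqrt(1.68e-8 / (pi * 8.2808e+09 * 4*pi*1e-7)) = 7.168671e-07 m
R_ac = 1.68e-8 / (7.168671e-07 * pi * 3.7582e-03) = 1.985 ohm/m

1.985 ohm/m


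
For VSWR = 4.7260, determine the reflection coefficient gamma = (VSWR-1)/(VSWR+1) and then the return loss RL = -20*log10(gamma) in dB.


gamma = (4.7260 - 1) / (4.7260 + 1) = 0.6507160
RL = -20 * log10(0.6507160) = 3.732 dB

3.732 dB


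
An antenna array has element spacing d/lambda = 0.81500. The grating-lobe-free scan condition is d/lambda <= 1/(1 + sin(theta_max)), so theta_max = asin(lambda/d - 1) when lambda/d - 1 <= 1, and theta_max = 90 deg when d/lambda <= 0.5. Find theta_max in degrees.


lambda/d - 1 = 1/0.81500 - 1 = 0.2269939
theta_max = asin(0.2269939) = 13.12 deg

13.12 deg


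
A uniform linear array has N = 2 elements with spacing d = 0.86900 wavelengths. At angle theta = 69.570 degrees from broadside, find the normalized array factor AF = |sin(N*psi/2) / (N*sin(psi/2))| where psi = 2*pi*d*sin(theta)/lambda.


psi = 2*pi*0.86900*sin(69.570 deg) = 5.116645 rad
AF = |sin(2*5.116645/2) / (2*sin(5.116645/2))| = 0.8347

0.8347


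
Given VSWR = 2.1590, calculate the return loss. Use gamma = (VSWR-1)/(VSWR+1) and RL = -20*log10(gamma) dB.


gamma = (2.1590 - 1) / (2.1590 + 1) = 0.3668883
RL = -20 * log10(0.3668883) = 8.709 dB

8.709 dB


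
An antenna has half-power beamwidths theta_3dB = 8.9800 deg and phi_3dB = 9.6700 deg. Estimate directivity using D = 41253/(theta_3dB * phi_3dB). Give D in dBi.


D_linear = 41253 / (8.9800 * 9.6700) = 475.0647
D_dBi = 10 * log10(475.0647) = 26.77 dBi

26.77 dBi


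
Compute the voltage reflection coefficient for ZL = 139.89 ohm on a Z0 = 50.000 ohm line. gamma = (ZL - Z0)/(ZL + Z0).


gamma = (139.89 - 50.000) / (139.89 + 50.000) = 0.4734

0.4734


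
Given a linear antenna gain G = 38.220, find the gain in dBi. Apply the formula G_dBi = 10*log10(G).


G_dBi = 10 * log10(38.220) = 15.82 dBi

15.82 dBi


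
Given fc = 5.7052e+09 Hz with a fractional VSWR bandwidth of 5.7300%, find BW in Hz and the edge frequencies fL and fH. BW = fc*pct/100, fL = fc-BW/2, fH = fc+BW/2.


BW = 5.7052e+09 * 5.7300/100 = 3.269080e+08 Hz
fL = 5.7052e+09 - 3.269080e+08/2 = 5.542e+09 Hz
fH = 5.7052e+09 + 3.269080e+08/2 = 5.869e+09 Hz

BW=3.269e+08 Hz, fL=5.542e+09 Hz, fH=5.869e+09 Hz


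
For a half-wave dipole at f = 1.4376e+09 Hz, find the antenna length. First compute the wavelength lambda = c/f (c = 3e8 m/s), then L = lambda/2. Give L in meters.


lambda = c / f = 3.0000e+08 / 1.4376e+09 = 0.2086811 m
L = lambda / 2 = 0.2086811 / 2 = 0.1043 m

0.1043 m


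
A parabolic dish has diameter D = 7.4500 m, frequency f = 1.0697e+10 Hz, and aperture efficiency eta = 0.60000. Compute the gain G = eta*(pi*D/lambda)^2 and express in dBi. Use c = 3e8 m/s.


lambda = c / f = 3.0000e+08 / 1.0697e+10 = 0.02804525 m
G_linear = 0.60000 * (pi * 7.4500 / 0.02804525)^2 = 417873.6
G_dBi = 10 * log10(417873.6) = 56.21 dBi

56.21 dBi


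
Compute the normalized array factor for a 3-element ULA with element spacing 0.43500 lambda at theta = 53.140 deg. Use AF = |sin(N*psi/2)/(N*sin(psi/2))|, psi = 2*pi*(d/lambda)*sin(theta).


psi = 2*pi*0.43500*sin(53.140 deg) = 2.186832 rad
AF = |sin(3*2.186832/2) / (3*sin(2.186832/2))| = 0.05187

0.05187


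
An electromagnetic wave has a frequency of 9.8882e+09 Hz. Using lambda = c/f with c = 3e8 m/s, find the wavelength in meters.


lambda = c / f = 3.0000e+08 / 9.8882e+09 = 0.03034 m

0.03034 m


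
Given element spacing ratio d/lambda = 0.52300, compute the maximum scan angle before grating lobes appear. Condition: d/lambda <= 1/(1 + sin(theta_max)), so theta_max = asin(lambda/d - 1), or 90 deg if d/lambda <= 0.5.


lambda/d - 1 = 1/0.52300 - 1 = 0.9120459
theta_max = asin(0.9120459) = 65.79 deg

65.79 deg


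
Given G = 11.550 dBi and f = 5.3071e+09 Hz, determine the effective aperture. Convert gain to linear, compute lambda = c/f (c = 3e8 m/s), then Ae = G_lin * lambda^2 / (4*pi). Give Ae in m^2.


lambda = c / f = 3.0000e+08 / 5.3071e+09 = 0.05652805 m
G_linear = 10^(11.550/10) = 14.28894
Ae = G_linear * lambda^2 / (4*pi) = 14.28894 * 0.05652805^2 / (4*pi) = 3.633e-03 m^2

3.633e-03 m^2


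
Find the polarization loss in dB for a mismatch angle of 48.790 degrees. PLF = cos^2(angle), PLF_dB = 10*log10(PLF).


PLF_linear = cos^2(48.790 deg) = 0.4340448
PLF_dB = 10 * log10(0.4340448) = -3.625 dB

-3.625 dB


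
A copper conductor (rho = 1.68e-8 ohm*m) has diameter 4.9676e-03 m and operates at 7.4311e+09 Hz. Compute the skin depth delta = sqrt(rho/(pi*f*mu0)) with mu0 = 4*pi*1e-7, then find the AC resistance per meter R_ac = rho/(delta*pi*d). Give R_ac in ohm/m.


delta = sqrt(1.68e-8 / (pi * 7.4311e+09 * 4*pi*1e-7)) = 7.567427e-07 m
R_ac = 1.68e-8 / (7.567427e-07 * pi * 4.9676e-03) = 1.423 ohm/m

1.423 ohm/m


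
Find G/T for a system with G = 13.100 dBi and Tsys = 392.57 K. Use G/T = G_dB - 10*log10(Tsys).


G/T = 13.100 - 10*log10(392.57) = 13.100 - 25.93917 = -12.84 dB/K

-12.84 dB/K


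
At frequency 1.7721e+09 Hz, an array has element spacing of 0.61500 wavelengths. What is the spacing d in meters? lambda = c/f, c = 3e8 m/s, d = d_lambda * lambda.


lambda = c / f = 3.0000e+08 / 1.7721e+09 = 0.1692907 m
d = 0.61500 * 0.1692907 = 0.1041 m

0.1041 m


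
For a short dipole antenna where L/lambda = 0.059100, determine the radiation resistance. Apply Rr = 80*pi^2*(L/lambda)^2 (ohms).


Rr = 80 * pi^2 * (0.059100)^2 = 80 * 9.869604 * 3.492810e-03 = 2.758 ohm

2.758 ohm


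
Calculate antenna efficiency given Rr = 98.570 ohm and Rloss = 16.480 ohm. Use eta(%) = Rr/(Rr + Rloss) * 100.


eta = 98.570 / (98.570 + 16.480) * 100 = 85.68%

85.68%


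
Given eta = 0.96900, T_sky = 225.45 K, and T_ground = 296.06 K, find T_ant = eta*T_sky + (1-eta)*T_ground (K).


T_ant = 0.96900 * 225.45 + (1 - 0.96900) * 296.06 = 227.6 K

227.6 K


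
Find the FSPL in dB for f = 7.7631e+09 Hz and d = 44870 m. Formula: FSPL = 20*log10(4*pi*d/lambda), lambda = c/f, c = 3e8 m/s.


lambda = c / f = 3.0000e+08 / 7.7631e+09 = 0.03864436 m
FSPL = 20 * log10(4*pi*44870/0.03864436) = 143.3 dB

143.3 dB


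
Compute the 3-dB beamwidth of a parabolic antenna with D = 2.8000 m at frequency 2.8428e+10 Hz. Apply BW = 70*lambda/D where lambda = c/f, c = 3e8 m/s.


lambda = c / f = 3.0000e+08 / 2.8428e+10 = 0.01055298 m
BW = 70 * 0.01055298 / 2.8000 = 0.2638 deg

0.2638 deg


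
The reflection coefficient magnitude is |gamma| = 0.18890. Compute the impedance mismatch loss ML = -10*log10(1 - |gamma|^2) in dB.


ML = -10 * log10(1 - 0.18890^2) = -10 * log10(0.96431679) = 0.1578 dB

0.1578 dB


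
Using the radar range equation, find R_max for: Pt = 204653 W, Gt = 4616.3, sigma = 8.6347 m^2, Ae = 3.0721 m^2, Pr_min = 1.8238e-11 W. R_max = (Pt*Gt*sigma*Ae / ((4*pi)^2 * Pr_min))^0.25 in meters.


R^4 = 204653*4616.3*8.6347*3.0721 / ((4*pi)^2 * 1.8238e-11) = 8.701574e+18
R_max = 8.701574e+18^0.25 = 54312 m

54312 m


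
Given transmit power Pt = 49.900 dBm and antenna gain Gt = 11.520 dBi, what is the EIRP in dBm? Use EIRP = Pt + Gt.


EIRP = Pt + Gt = 49.900 + 11.520 = 61.42 dBm

61.42 dBm


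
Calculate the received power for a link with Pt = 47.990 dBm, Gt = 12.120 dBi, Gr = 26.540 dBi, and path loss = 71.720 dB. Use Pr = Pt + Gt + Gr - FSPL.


Pr = 47.990 + 12.120 + 26.540 - 71.720 = 14.93 dBm

14.93 dBm


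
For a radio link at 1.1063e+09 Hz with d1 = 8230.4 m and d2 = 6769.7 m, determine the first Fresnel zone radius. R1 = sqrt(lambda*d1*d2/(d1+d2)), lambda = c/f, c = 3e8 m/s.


lambda = c / f = 3.0000e+08 / 1.1063e+09 = 0.2711742 m
R1 = sqrt(0.2711742 * 8230.4 * 6769.7 / (8230.4 + 6769.7)) = 31.74 m

31.74 m


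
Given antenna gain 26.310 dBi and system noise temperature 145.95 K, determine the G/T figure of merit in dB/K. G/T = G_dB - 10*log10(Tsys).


G/T = 26.310 - 10*log10(145.95) = 26.310 - 21.64204 = 4.668 dB/K

4.668 dB/K


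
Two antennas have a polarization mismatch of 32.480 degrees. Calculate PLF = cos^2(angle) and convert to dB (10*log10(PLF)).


PLF_linear = cos^2(32.480 deg) = 0.7116254
PLF_dB = 10 * log10(0.7116254) = -1.477 dB

-1.477 dB


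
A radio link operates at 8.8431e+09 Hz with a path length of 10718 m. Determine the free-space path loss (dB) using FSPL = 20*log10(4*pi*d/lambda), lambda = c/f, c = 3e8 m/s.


lambda = c / f = 3.0000e+08 / 8.8431e+09 = 0.03392475 m
FSPL = 20 * log10(4*pi*10718/0.03392475) = 132.0 dB

132.0 dB


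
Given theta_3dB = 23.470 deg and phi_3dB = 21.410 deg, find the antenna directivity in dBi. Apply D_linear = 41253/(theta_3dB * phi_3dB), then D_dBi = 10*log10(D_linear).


D_linear = 41253 / (23.470 * 21.410) = 82.09672
D_dBi = 10 * log10(82.09672) = 19.14 dBi

19.14 dBi


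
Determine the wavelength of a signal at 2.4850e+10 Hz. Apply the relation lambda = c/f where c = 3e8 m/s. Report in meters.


lambda = c / f = 3.0000e+08 / 2.4850e+10 = 0.01207 m

0.01207 m


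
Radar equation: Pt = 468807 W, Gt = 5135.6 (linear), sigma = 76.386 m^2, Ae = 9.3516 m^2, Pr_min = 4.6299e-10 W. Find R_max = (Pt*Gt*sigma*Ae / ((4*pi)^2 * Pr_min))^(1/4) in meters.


R^4 = 468807*5135.6*76.386*9.3516 / ((4*pi)^2 * 4.6299e-10) = 2.352305e+19
R_max = 2.352305e+19^0.25 = 69642 m

69642 m


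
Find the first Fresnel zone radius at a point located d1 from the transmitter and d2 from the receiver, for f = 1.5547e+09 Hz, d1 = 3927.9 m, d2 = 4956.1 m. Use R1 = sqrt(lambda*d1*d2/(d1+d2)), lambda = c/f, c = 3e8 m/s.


lambda = c / f = 3.0000e+08 / 1.5547e+09 = 0.1929633 m
R1 = sqrt(0.1929633 * 3927.9 * 4956.1 / (3927.9 + 4956.1)) = 20.56 m

20.56 m


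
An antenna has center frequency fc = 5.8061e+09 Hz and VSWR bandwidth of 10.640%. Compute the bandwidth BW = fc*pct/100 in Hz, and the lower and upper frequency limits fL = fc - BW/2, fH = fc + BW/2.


BW = 5.8061e+09 * 10.640/100 = 6.177690e+08 Hz
fL = 5.8061e+09 - 6.177690e+08/2 = 5.497e+09 Hz
fH = 5.8061e+09 + 6.177690e+08/2 = 6.115e+09 Hz

BW=6.178e+08 Hz, fL=5.497e+09 Hz, fH=6.115e+09 Hz


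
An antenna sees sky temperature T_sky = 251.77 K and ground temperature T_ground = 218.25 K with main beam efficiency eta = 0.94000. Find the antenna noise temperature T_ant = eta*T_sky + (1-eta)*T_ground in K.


T_ant = 0.94000 * 251.77 + (1 - 0.94000) * 218.25 = 249.8 K

249.8 K


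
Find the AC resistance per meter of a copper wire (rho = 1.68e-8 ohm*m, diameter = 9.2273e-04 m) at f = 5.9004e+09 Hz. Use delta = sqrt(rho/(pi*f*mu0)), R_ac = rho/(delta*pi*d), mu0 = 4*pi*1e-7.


delta = sqrt(1.68e-8 / (pi * 5.9004e+09 * 4*pi*1e-7)) = 8.492470e-07 m
R_ac = 1.68e-8 / (8.492470e-07 * pi * 9.2273e-04) = 6.824 ohm/m

6.824 ohm/m


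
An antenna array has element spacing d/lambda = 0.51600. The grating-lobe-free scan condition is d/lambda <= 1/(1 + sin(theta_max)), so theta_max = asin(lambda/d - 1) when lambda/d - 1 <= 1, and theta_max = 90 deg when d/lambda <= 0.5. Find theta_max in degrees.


lambda/d - 1 = 1/0.51600 - 1 = 0.9379845
theta_max = asin(0.9379845) = 69.72 deg

69.72 deg


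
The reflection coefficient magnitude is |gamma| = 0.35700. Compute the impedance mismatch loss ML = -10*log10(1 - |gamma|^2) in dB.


ML = -10 * log10(1 - 0.35700^2) = -10 * log10(0.872551) = 0.5921 dB

0.5921 dB


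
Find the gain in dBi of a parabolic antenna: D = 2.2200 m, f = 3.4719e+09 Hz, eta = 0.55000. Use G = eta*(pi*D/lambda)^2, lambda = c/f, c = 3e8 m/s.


lambda = c / f = 3.0000e+08 / 3.4719e+09 = 0.08640802 m
G_linear = 0.55000 * (pi * 2.2200 / 0.08640802)^2 = 3583.111
G_dBi = 10 * log10(3583.111) = 35.54 dBi

35.54 dBi


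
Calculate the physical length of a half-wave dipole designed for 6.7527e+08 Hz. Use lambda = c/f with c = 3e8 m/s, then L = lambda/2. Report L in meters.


lambda = c / f = 3.0000e+08 / 6.7527e+08 = 0.4442667 m
L = lambda / 2 = 0.4442667 / 2 = 0.2221 m

0.2221 m


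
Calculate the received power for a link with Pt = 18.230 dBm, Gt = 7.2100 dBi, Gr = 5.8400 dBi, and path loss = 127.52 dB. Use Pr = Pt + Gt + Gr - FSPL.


Pr = 18.230 + 7.2100 + 5.8400 - 127.52 = -96.24 dBm

-96.24 dBm


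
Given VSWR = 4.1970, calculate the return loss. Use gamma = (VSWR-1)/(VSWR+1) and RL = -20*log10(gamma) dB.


gamma = (4.1970 - 1) / (4.1970 + 1) = 0.6151626
RL = -20 * log10(0.6151626) = 4.220 dB

4.220 dB


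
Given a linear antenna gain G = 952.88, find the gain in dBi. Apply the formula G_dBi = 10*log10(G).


G_dBi = 10 * log10(952.88) = 29.79 dBi

29.79 dBi


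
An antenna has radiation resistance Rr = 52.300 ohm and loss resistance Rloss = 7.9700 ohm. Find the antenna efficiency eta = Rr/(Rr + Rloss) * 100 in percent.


eta = 52.300 / (52.300 + 7.9700) * 100 = 86.78%

86.78%


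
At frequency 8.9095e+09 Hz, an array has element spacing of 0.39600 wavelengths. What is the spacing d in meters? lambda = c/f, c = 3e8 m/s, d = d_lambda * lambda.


lambda = c / f = 3.0000e+08 / 8.9095e+09 = 0.03367192 m
d = 0.39600 * 0.03367192 = 0.01333 m

0.01333 m


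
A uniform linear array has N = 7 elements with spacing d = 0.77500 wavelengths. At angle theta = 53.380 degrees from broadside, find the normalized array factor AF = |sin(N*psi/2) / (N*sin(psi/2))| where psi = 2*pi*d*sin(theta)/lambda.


psi = 2*pi*0.77500*sin(53.380 deg) = 3.908281 rad
AF = |sin(7*3.908281/2) / (7*sin(3.908281/2))| = 0.1381

0.1381


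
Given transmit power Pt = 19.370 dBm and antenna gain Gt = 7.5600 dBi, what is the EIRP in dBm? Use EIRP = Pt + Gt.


EIRP = Pt + Gt = 19.370 + 7.5600 = 26.93 dBm

26.93 dBm


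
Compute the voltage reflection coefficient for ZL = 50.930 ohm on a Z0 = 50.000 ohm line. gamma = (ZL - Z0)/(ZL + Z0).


gamma = (50.930 - 50.000) / (50.930 + 50.000) = 9.214e-03

9.214e-03


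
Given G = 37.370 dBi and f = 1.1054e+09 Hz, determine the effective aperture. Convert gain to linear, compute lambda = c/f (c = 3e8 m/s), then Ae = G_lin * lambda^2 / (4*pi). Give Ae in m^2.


lambda = c / f = 3.0000e+08 / 1.1054e+09 = 0.2713950 m
G_linear = 10^(37.370/10) = 5457.579
Ae = G_linear * lambda^2 / (4*pi) = 5457.579 * 0.2713950^2 / (4*pi) = 31.99 m^2

31.99 m^2


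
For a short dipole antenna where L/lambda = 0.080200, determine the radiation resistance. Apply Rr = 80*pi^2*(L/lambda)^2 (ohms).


Rr = 80 * pi^2 * (0.080200)^2 = 80 * 9.869604 * 6.432040e-03 = 5.079 ohm

5.079 ohm


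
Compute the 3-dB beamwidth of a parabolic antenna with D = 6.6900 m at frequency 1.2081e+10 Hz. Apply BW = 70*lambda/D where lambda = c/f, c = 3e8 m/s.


lambda = c / f = 3.0000e+08 / 1.2081e+10 = 0.02483238 m
BW = 70 * 0.02483238 / 6.6900 = 0.2598 deg

0.2598 deg


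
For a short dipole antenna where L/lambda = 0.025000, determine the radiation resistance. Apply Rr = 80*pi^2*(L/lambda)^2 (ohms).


Rr = 80 * pi^2 * (0.025000)^2 = 80 * 9.869604 * 6.250000e-04 = 0.4935 ohm

0.4935 ohm


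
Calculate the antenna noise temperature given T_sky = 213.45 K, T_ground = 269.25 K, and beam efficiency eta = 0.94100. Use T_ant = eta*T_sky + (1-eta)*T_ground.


T_ant = 0.94100 * 213.45 + (1 - 0.94100) * 269.25 = 216.7 K

216.7 K


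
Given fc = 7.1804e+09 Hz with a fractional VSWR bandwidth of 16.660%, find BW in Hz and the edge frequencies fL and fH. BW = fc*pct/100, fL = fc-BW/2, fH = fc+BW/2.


BW = 7.1804e+09 * 16.660/100 = 1.196255e+09 Hz
fL = 7.1804e+09 - 1.196255e+09/2 = 6.582e+09 Hz
fH = 7.1804e+09 + 1.196255e+09/2 = 7.779e+09 Hz

BW=1.196e+09 Hz, fL=6.582e+09 Hz, fH=7.779e+09 Hz


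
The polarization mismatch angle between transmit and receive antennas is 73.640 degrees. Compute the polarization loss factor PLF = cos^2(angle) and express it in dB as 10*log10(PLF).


PLF_linear = cos^2(73.640 deg) = 0.07933892
PLF_dB = 10 * log10(0.07933892) = -11.01 dB

-11.01 dB


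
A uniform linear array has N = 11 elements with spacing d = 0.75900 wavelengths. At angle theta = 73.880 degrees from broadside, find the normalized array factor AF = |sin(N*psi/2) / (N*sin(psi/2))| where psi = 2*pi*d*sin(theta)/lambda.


psi = 2*pi*0.75900*sin(73.880 deg) = 4.581434 rad
AF = |sin(11*4.581434/2) / (11*sin(4.581434/2))| = 7.871e-03

7.871e-03


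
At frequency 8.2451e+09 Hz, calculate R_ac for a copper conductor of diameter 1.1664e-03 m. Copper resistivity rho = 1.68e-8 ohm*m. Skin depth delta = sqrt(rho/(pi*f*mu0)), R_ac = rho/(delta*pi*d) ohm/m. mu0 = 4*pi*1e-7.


delta = sqrt(1.68e-8 / (pi * 8.2451e+09 * 4*pi*1e-7)) = 7.184173e-07 m
R_ac = 1.68e-8 / (7.184173e-07 * pi * 1.1664e-03) = 6.382 ohm/m

6.382 ohm/m


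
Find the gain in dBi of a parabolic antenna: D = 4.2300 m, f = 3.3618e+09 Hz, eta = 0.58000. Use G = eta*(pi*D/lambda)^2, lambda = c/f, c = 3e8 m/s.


lambda = c / f = 3.0000e+08 / 3.3618e+09 = 0.08923791 m
G_linear = 0.58000 * (pi * 4.2300 / 0.08923791)^2 = 12862.04
G_dBi = 10 * log10(12862.04) = 41.09 dBi

41.09 dBi


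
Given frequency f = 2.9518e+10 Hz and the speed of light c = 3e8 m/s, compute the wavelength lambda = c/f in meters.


lambda = c / f = 3.0000e+08 / 2.9518e+10 = 0.01016 m

0.01016 m


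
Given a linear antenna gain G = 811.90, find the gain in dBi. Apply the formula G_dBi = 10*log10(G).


G_dBi = 10 * log10(811.90) = 29.10 dBi

29.10 dBi


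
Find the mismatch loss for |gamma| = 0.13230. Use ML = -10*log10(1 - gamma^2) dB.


ML = -10 * log10(1 - 0.13230^2) = -10 * log10(0.98249671) = 0.07669 dB

0.07669 dB


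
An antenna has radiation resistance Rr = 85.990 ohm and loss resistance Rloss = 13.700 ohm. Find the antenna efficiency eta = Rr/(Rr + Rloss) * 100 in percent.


eta = 85.990 / (85.990 + 13.700) * 100 = 86.26%

86.26%


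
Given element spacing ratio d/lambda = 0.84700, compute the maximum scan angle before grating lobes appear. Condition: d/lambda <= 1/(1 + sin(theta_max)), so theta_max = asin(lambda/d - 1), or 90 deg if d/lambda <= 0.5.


lambda/d - 1 = 1/0.84700 - 1 = 0.1806375
theta_max = asin(0.1806375) = 10.41 deg

10.41 deg


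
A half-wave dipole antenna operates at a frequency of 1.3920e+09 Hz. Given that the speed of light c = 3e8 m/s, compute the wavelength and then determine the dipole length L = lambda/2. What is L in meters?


lambda = c / f = 3.0000e+08 / 1.3920e+09 = 0.2155172 m
L = lambda / 2 = 0.2155172 / 2 = 0.1078 m

0.1078 m


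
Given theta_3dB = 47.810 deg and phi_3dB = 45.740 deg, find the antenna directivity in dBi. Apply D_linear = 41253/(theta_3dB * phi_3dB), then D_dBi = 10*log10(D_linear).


D_linear = 41253 / (47.810 * 45.740) = 18.86430
D_dBi = 10 * log10(18.86430) = 12.76 dBi

12.76 dBi


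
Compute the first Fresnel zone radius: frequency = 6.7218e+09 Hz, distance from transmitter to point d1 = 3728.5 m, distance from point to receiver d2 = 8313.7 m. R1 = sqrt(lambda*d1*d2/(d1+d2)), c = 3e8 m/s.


lambda = c / f = 3.0000e+08 / 6.7218e+09 = 0.04463090 m
R1 = sqrt(0.04463090 * 3728.5 * 8313.7 / (3728.5 + 8313.7)) = 10.72 m

10.72 m


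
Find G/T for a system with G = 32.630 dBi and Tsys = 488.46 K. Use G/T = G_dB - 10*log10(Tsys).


G/T = 32.630 - 10*log10(488.46) = 32.630 - 26.88829 = 5.742 dB/K

5.742 dB/K


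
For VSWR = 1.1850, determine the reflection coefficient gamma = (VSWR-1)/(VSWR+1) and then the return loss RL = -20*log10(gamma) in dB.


gamma = (1.1850 - 1) / (1.1850 + 1) = 0.08466819
RL = -20 * log10(0.08466819) = 21.45 dB

21.45 dB


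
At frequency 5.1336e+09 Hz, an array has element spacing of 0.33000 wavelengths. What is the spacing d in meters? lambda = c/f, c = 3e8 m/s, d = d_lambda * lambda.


lambda = c / f = 3.0000e+08 / 5.1336e+09 = 0.05843852 m
d = 0.33000 * 0.05843852 = 0.01928 m

0.01928 m


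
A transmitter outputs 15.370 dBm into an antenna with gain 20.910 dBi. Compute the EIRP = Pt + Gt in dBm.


EIRP = Pt + Gt = 15.370 + 20.910 = 36.28 dBm

36.28 dBm


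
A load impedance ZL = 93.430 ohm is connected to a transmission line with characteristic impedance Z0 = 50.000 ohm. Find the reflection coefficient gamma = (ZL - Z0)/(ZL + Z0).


gamma = (93.430 - 50.000) / (93.430 + 50.000) = 0.3028

0.3028


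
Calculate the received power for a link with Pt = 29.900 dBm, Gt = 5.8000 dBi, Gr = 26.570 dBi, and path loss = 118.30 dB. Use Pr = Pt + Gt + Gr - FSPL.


Pr = 29.900 + 5.8000 + 26.570 - 118.30 = -56.03 dBm

-56.03 dBm


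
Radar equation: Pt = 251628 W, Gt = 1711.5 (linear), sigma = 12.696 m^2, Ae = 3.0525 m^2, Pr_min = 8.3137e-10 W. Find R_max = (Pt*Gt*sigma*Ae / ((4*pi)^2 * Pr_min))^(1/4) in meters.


R^4 = 251628*1711.5*12.696*3.0525 / ((4*pi)^2 * 8.3137e-10) = 1.271289e+17
R_max = 1.271289e+17^0.25 = 18883 m

18883 m


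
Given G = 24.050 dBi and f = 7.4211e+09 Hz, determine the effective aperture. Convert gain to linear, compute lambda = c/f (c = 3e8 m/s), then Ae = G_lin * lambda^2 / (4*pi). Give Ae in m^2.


lambda = c / f = 3.0000e+08 / 7.4211e+09 = 0.04042527 m
G_linear = 10^(24.050/10) = 254.0973
Ae = G_linear * lambda^2 / (4*pi) = 254.0973 * 0.04042527^2 / (4*pi) = 0.03304 m^2

0.03304 m^2


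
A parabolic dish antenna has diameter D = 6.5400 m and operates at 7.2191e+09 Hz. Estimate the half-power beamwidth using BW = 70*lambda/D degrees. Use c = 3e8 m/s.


lambda = c / f = 3.0000e+08 / 7.2191e+09 = 0.04155643 m
BW = 70 * 0.04155643 / 6.5400 = 0.4448 deg

0.4448 deg


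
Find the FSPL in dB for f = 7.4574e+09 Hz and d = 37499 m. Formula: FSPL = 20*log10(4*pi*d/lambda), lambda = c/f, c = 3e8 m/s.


lambda = c / f = 3.0000e+08 / 7.4574e+09 = 0.04022850 m
FSPL = 20 * log10(4*pi*37499/0.04022850) = 141.4 dB

141.4 dB


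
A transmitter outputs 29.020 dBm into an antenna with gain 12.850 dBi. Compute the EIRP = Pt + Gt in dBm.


EIRP = Pt + Gt = 29.020 + 12.850 = 41.87 dBm

41.87 dBm


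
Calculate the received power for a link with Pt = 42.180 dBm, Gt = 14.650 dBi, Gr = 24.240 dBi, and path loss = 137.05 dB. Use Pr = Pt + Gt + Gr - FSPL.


Pr = 42.180 + 14.650 + 24.240 - 137.05 = -55.98 dBm

-55.98 dBm


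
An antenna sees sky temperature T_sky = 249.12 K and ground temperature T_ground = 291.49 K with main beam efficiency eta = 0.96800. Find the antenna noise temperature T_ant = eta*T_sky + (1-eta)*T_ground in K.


T_ant = 0.96800 * 249.12 + (1 - 0.96800) * 291.49 = 250.5 K

250.5 K


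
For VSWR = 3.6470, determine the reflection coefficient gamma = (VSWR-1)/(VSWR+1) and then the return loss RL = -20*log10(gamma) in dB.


gamma = (3.6470 - 1) / (3.6470 + 1) = 0.5696148
RL = -20 * log10(0.5696148) = 4.888 dB

4.888 dB


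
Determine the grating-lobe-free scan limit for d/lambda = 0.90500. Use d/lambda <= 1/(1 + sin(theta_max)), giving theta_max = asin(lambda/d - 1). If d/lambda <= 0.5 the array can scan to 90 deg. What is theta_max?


lambda/d - 1 = 1/0.90500 - 1 = 0.1049724
theta_max = asin(0.1049724) = 6.026 deg

6.026 deg


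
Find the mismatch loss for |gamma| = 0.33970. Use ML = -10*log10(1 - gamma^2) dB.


ML = -10 * log10(1 - 0.33970^2) = -10 * log10(0.88460391) = 0.5325 dB

0.5325 dB


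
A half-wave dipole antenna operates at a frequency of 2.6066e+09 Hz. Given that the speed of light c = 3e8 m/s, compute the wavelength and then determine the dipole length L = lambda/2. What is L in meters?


lambda = c / f = 3.0000e+08 / 2.6066e+09 = 0.1150925 m
L = lambda / 2 = 0.1150925 / 2 = 0.05755 m

0.05755 m


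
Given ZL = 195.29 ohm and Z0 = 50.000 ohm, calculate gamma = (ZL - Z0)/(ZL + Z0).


gamma = (195.29 - 50.000) / (195.29 + 50.000) = 0.5923

0.5923


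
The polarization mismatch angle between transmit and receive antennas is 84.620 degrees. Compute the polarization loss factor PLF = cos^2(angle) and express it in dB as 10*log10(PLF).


PLF_linear = cos^2(84.620 deg) = 8.791086e-03
PLF_dB = 10 * log10(8.791086e-03) = -20.56 dB

-20.56 dB


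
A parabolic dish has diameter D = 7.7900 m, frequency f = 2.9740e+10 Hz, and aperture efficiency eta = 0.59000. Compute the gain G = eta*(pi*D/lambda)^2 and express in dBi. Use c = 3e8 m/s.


lambda = c / f = 3.0000e+08 / 2.9740e+10 = 0.01008742 m
G_linear = 0.59000 * (pi * 7.7900 / 0.01008742)^2 = 3.472694e+06
G_dBi = 10 * log10(3.472694e+06) = 65.41 dBi

65.41 dBi
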